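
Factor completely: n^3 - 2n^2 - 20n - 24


Try integer roots (divisors of -24). n=-2: p(-2)=0.
Divide out (n + 2): quotient is n^2 - 4n - 12.
Factor the quadratic: (n + 2)(n - 6)
Result: (n + 2)(n + 2)(n - 6)


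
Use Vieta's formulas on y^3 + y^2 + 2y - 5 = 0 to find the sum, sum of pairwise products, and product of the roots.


Monic cubic y^3+by^2+cy+d=0: sum=-b, pairwise sum=c, product=-d.
b=1, c=2, d=-5
r1+r2+r3 = -1
r1r2+r1r3+r2r3 = 2
r1r2r3 = 5


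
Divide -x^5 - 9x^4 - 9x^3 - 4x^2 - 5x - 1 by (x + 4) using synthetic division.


Synthetic division with c = -4. Coefficients: -1, -9, -9, -4, -5, -1
Bring down -1.
  -1 * -4 = 4; 4 - 9 = -5
  -5 * -4 = 20; 20 - 9 = 11
  11 * -4 = -44; -44 - 4 = -48
  -48 * -4 = 192; 192 - 5 = 187
  187 * -4 = -748; -748 - 1 = -749
Quotient: -x^4 - 5x^3 + 11x^2 - 48x + 187, Remainder: -749


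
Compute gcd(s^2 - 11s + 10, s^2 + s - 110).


Factor each:
  s^2 - 11s + 10 = (s - 10)(s - 1)
  s^2 + s - 110 = (s - 10)(s + 11)
Common monic factor: s - 10


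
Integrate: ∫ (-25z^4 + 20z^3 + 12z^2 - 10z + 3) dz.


Reverse power rule on each term:
  ∫ -25z^4 dz = -5z^5
  ∫ 20z^3 dz = 5z^4
  ∫ 12z^2 dz = 4z^3
  ∫ -10z dz = -5z^2
  ∫ 3 dz = 3z
F(z) = -5z^5 + 5z^4 + 4z^3 - 5z^2 + 3z + C


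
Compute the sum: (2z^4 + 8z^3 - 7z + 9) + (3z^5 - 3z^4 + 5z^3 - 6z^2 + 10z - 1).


Align terms by degree and add:
  2z^4 + 8z^3 - 7z + 9
+ 3z^5 - 3z^4 + 5z^3 - 6z^2 + 10z - 1
= 3z^5 - z^4 + 13z^3 - 6z^2 + 3z + 8


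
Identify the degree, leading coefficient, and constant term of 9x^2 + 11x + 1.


Highest power of x is 2, with coefficient 9. Constant term is 1.
Degree = 2, leading coefficient = 9, constant term = 1


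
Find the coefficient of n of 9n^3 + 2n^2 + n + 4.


Read off the coefficient of n: 1


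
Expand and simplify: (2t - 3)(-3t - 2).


Distribute each term of the first polynomial:
  (2t)(-3t - 2) = -6t^2 - 4t
  (-3)(-3t - 2) = 9t + 6
Sum: -6t^2 + 5t + 6


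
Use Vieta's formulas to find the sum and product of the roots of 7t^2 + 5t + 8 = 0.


For at^2+bt+c=0: sum = -b/a, product = c/a.
a=7, b=5, c=8
Sum = -(5)/7 = -5/7
Product = (8)/7 = 8/7


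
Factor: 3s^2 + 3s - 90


Roots satisfy r1 + r2 = -b/a = -1 and r1*r2 = c/a = -30.
So r1 = 5, r2 = -6.
3s^2 + 3s - 90 = 3(s - r1)(s - r2) = 3(s - 5)(s + 6)


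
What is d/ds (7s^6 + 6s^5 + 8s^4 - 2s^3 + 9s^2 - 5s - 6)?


Apply the power rule term by term:
  d/ds(7s^6) = 42s^5
  d/ds(6s^5) = 30s^4
  d/ds(8s^4) = 32s^3
  d/ds(-2s^3) = -6s^2
  d/ds(9s^2) = 18s
  d/ds(-5s) = -5
  d/ds(-6) = 0
p'(s) = 42s^5 + 30s^4 + 32s^3 - 6s^2 + 18s - 5


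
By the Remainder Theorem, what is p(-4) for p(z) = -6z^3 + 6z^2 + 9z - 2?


By the Remainder Theorem, the remainder equals p(-4):
  -6*(-4)^3 = 384
  6*(-4)^2 = 96
  9*(-4)^1 = -36
  constant: -2
Sum: 384 + 96 - 36 - 2 = 442


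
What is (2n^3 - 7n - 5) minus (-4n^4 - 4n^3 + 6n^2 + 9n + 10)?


Distribute the minus sign:
  (2n^3 - 7n - 5)
- (-4n^4 - 4n^3 + 6n^2 + 9n + 10)
Negate second polynomial: 4n^4 + 4n^3 - 6n^2 - 9n - 10
Add: 4n^4 + 6n^3 - 6n^2 - 16n - 15


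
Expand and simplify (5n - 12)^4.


Expand (5n - 12)^4 by repeated multiplication:
  (5n - 12)^2 = 25n^2 - 120n + 144
  (5n - 12)^3 = 125n^3 - 900n^2 + 2160n - 1728
= 625n^4 - 6000n^3 + 21600n^2 - 34560n + 20736


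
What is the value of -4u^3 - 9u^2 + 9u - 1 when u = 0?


Using direct substitution:
  -4 * (0)^3 = 0
  -9 * (0)^2 = 0
  9 * (0)^1 = 0
  constant: -1
Sum = 0 + 0 + 0 - 1 = -1


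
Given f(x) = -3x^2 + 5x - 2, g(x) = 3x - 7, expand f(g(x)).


Substitute g(x) into f:
f(g(x)) = -3*(3x - 7)^2 + 5*(3x - 7) + (-2)
(3x - 7)^2 = 9x^2 - 42x + 49
Expand and combine: -27x^2 + 141x - 184


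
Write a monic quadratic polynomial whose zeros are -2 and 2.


p(u) = (u + 2)(u - 2)
Expand: u^2 - 4


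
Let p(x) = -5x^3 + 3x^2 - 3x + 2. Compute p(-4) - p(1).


p(-4) = 382
p(1) = -3
p(-4) - p(1) = 382 + 3 = 385


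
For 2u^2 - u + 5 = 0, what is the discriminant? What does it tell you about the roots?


D = b^2 - 4ac = (-1)^2 - 4(2)(5) = 1 - 40 = -39
Since D < 0: two complex conjugate roots (no real roots)


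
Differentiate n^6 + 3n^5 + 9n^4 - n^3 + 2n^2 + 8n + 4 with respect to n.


Apply the power rule term by term:
  d/dn(n^6) = 6n^5
  d/dn(3n^5) = 15n^4
  d/dn(9n^4) = 36n^3
  d/dn(-n^3) = -3n^2
  d/dn(2n^2) = 4n
  d/dn(8n) = 8
  d/dn(4) = 0
p'(n) = 6n^5 + 15n^4 + 36n^3 - 3n^2 + 4n + 8


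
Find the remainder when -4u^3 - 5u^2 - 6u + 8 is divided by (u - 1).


By the Remainder Theorem, the remainder equals p(1):
  -4*(1)^3 = -4
  -5*(1)^2 = -5
  -6*(1)^1 = -6
  constant: 8
Sum: -4 - 5 - 6 + 8 = -7


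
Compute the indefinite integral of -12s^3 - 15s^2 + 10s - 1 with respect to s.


Reverse power rule on each term:
  ∫ -12s^3 ds = -3s^4
  ∫ -15s^2 ds = -5s^3
  ∫ 10s ds = 5s^2
  ∫ -1 ds = -s
F(s) = -3s^4 - 5s^3 + 5s^2 - s + C


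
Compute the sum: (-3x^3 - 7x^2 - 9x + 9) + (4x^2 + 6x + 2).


Align terms by degree and add:
  -3x^3 - 7x^2 - 9x + 9
+ 4x^2 + 6x + 2
= -3x^3 - 3x^2 - 3x + 11


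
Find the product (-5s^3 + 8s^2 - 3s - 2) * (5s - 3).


Distribute each term of the first polynomial:
  (-5s^3)(5s - 3) = -25s^4 + 15s^3
  (8s^2)(5s - 3) = 40s^3 - 24s^2
  (-3s)(5s - 3) = -15s^2 + 9s
  (-2)(5s - 3) = -10s + 6
Sum: -25s^4 + 55s^3 - 39s^2 - s + 6


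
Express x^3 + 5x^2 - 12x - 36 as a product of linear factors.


Try integer roots (divisors of -36). x=-2: p(-2)=0.
Divide out (x + 2): quotient is x^2 + 3x - 18.
Factor the quadratic: (x + 6)(x - 3)
Result: (x + 2)(x + 6)(x - 3)


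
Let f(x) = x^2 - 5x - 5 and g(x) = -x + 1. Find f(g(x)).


Substitute g(x) into f:
f(g(x)) = 1*(-x + 1)^2 + (-5)*(-x + 1) + (-5)
(-x + 1)^2 = x^2 - 2x + 1
Expand and combine: x^2 + 3x - 9


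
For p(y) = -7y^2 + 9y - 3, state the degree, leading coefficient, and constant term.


Highest power of y is 2, with coefficient -7. Constant term is -3.
Degree = 2, leading coefficient = -7, constant term = -3


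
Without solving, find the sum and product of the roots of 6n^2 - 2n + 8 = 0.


For an^2+bn+c=0: sum = -b/a, product = c/a.
a=6, b=-2, c=8
Sum = -(-2)/6 = 1/3
Product = (8)/6 = 4/3


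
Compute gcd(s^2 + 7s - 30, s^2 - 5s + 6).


Factor each:
  s^2 + 7s - 30 = (s - 3)(s + 10)
  s^2 - 5s + 6 = (s - 3)(s - 2)
Common monic factor: s - 3


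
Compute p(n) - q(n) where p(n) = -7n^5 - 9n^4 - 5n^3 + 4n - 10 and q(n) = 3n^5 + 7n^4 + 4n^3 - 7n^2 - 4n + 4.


Distribute the minus sign:
  (-7n^5 - 9n^4 - 5n^3 + 4n - 10)
- (3n^5 + 7n^4 + 4n^3 - 7n^2 - 4n + 4)
Negate second polynomial: -3n^5 - 7n^4 - 4n^3 + 7n^2 + 4n - 4
Add: -10n^5 - 16n^4 - 9n^3 + 7n^2 + 8n - 14


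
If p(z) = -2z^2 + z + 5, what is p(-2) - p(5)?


p(-2) = -5
p(5) = -40
p(-2) - p(5) = -5 + 40 = 35


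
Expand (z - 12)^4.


Expand (z - 12)^4 by repeated multiplication:
  (z - 12)^2 = z^2 - 24z + 144
  (z - 12)^3 = z^3 - 36z^2 + 432z - 1728
= z^4 - 48z^3 + 864z^2 - 6912z + 20736


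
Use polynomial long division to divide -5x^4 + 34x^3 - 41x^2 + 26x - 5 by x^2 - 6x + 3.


(-5x^4 + 34x^3 - 41x^2 + 26x - 5) / (x^2 - 6x + 3)
Step 1: -5x^2 * (x^2 - 6x + 3) = -5x^4 + 30x^3 - 15x^2; subtract.
Step 2: 4x * (x^2 - 6x + 3) = 4x^3 - 24x^2 + 12x; subtract.
Step 3: -2 * (x^2 - 6x + 3) = -2x^2 + 12x - 6; subtract.
Quotient: -5x^2 + 4x - 2, Remainder: 2x + 1


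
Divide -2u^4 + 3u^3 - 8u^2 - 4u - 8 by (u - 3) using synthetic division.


Synthetic division with c = 3. Coefficients: -2, 3, -8, -4, -8
Bring down -2.
  -2 * 3 = -6; -6 + 3 = -3
  -3 * 3 = -9; -9 - 8 = -17
  -17 * 3 = -51; -51 - 4 = -55
  -55 * 3 = -165; -165 - 8 = -173
Quotient: -2u^3 - 3u^2 - 17u - 55, Remainder: -173


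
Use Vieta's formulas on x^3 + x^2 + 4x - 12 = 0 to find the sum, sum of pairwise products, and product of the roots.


Monic cubic x^3+bx^2+cx+d=0: sum=-b, pairwise sum=c, product=-d.
b=1, c=4, d=-12
r1+r2+r3 = -1
r1r2+r1r3+r2r3 = 4
r1r2r3 = 12


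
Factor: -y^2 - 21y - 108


Roots satisfy r1 + r2 = -b/a = -21 and r1*r2 = c/a = 108.
So r1 = -12, r2 = -9.
-y^2 - 21y - 108 = -(y - r1)(y - r2) = -(y + 12)(y + 9)


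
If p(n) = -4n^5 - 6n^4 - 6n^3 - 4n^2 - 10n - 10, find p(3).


Using direct substitution:
  -4 * (3)^5 = -972
  -6 * (3)^4 = -486
  -6 * (3)^3 = -162
  -4 * (3)^2 = -36
  -10 * (3)^1 = -30
  constant: -10
Sum = -972 - 486 - 162 - 36 - 30 - 10 = -1696


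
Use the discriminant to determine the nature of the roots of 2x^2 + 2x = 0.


D = b^2 - 4ac = (2)^2 - 4(2)(0) = 4 = 4
Since D > 0: two distinct rational roots


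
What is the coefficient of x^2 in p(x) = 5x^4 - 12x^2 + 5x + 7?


Read off the coefficient of x^2: -12


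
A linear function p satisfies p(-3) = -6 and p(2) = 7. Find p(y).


p(y) = my + b. Using p(-3)=-6, p(2)=7:
m = (-6 - 7)/(-3 - 2) = -13/-5 = 13/5
b = -6 - m*(-3) = -6 + 39/5 = 9/5
p(y) = (13/5)y + (9/5)


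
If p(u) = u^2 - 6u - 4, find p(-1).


Using direct substitution:
  1 * (-1)^2 = 1
  -6 * (-1)^1 = 6
  constant: -4
Sum = 1 + 6 - 4 = 3


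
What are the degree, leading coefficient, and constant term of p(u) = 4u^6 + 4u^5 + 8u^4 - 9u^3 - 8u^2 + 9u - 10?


Highest power of u is 6, with coefficient 4. Constant term is -10.
Degree = 6, leading coefficient = 4, constant term = -10


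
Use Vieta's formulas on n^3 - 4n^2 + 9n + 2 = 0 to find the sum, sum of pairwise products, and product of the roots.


Monic cubic n^3+bn^2+cn+d=0: sum=-b, pairwise sum=c, product=-d.
b=-4, c=9, d=2
r1+r2+r3 = 4
r1r2+r1r3+r2r3 = 9
r1r2r3 = -2


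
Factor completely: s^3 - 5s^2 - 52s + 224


Try integer roots (divisors of 224). s=4: p(4)=0.
Divide out (s - 4): quotient is s^2 - s - 56.
Factor the quadratic: (s + 7)(s - 8)
Result: (s - 4)(s + 7)(s - 8)


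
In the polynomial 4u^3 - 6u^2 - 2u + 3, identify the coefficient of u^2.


Read off the coefficient of u^2: -6


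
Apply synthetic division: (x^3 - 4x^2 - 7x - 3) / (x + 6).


Synthetic division with c = -6. Coefficients: 1, -4, -7, -3
Bring down 1.
  1 * -6 = -6; -6 - 4 = -10
  -10 * -6 = 60; 60 - 7 = 53
  53 * -6 = -318; -318 - 3 = -321
Quotient: x^2 - 10x + 53, Remainder: -321


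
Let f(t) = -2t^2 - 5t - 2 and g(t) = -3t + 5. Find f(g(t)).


Substitute g(t) into f:
f(g(t)) = -2*(-3t + 5)^2 + (-5)*(-3t + 5) + (-2)
(-3t + 5)^2 = 9t^2 - 30t + 25
Expand and combine: -18t^2 + 75t - 77


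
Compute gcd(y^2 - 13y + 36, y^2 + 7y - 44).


Factor each:
  y^2 - 13y + 36 = (y - 4)(y - 9)
  y^2 + 7y - 44 = (y - 4)(y + 11)
Common monic factor: y - 4


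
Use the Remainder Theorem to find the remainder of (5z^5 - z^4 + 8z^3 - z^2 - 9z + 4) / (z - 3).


By the Remainder Theorem, the remainder equals p(3):
  5*(3)^5 = 1215
  -1*(3)^4 = -81
  8*(3)^3 = 216
  -1*(3)^2 = -9
  -9*(3)^1 = -27
  constant: 4
Sum: 1215 - 81 + 216 - 9 - 27 + 4 = 1318


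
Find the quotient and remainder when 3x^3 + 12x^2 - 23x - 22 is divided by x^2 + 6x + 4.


(3x^3 + 12x^2 - 23x - 22) / (x^2 + 6x + 4)
Step 1: 3x * (x^2 + 6x + 4) = 3x^3 + 18x^2 + 12x; subtract.
Step 2: -6 * (x^2 + 6x + 4) = -6x^2 - 36x - 24; subtract.
Quotient: 3x - 6, Remainder: x + 2


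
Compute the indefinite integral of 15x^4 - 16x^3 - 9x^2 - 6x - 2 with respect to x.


Reverse power rule on each term:
  ∫ 15x^4 dx = 3x^5
  ∫ -16x^3 dx = -4x^4
  ∫ -9x^2 dx = -3x^3
  ∫ -6x dx = -3x^2
  ∫ -2 dx = -2x
F(x) = 3x^5 - 4x^4 - 3x^3 - 3x^2 - 2x + C


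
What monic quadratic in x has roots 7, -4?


p(x) = (x - 7)(x + 4)
Expand: x^2 - 3x - 28


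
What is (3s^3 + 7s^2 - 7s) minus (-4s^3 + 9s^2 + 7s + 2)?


Distribute the minus sign:
  (3s^3 + 7s^2 - 7s)
- (-4s^3 + 9s^2 + 7s + 2)
Negate second polynomial: 4s^3 - 9s^2 - 7s - 2
Add: 7s^3 - 2s^2 - 14s - 2


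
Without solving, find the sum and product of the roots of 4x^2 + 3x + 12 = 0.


For ax^2+bx+c=0: sum = -b/a, product = c/a.
a=4, b=3, c=12
Sum = -(3)/4 = -3/4
Product = (12)/4 = 3


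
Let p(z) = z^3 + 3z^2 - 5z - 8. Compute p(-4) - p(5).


p(-4) = -4
p(5) = 167
p(-4) - p(5) = -4 - 167 = -171


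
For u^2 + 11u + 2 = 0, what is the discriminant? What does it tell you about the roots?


D = b^2 - 4ac = (11)^2 - 4(1)(2) = 121 - 8 = 113
Since D > 0: two distinct irrational roots


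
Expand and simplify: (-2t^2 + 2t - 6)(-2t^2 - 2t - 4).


Distribute each term of the first polynomial:
  (-2t^2)(-2t^2 - 2t - 4) = 4t^4 + 4t^3 + 8t^2
  (2t)(-2t^2 - 2t - 4) = -4t^3 - 4t^2 - 8t
  (-6)(-2t^2 - 2t - 4) = 12t^2 + 12t + 24
Sum: 4t^4 + 16t^2 + 4t + 24


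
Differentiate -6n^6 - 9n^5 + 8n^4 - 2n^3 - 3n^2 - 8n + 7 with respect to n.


Apply the power rule term by term:
  d/dn(-6n^6) = -36n^5
  d/dn(-9n^5) = -45n^4
  d/dn(8n^4) = 32n^3
  d/dn(-2n^3) = -6n^2
  d/dn(-3n^2) = -6n
  d/dn(-8n) = -8
  d/dn(7) = 0
p'(n) = -36n^5 - 45n^4 + 32n^3 - 6n^2 - 6n - 8


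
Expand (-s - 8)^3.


Expand (-s - 8)^3 by repeated multiplication:
  (-s - 8)^2 = s^2 + 16s + 64
= -s^3 - 24s^2 - 192s - 512


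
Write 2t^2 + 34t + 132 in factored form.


Roots satisfy r1 + r2 = -b/a = -17 and r1*r2 = c/a = 66.
So r1 = -11, r2 = -6.
2t^2 + 34t + 132 = 2(t - r1)(t - r2) = 2(t + 11)(t + 6)


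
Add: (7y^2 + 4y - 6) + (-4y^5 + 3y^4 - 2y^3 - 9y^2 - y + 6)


Align terms by degree and add:
  7y^2 + 4y - 6
  -4y^5 + 3y^4 - 2y^3 - 9y^2 - y + 6
= -4y^5 + 3y^4 - 2y^3 - 2y^2 + 3y


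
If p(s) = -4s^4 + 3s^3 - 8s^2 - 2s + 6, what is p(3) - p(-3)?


p(3) = -315
p(-3) = -465
p(3) - p(-3) = -315 + 465 = 150


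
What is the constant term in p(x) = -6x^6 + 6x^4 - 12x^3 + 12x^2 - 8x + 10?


Read off the constant term: 10


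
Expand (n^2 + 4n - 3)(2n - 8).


Distribute each term of the first polynomial:
  (n^2)(2n - 8) = 2n^3 - 8n^2
  (4n)(2n - 8) = 8n^2 - 32n
  (-3)(2n - 8) = -6n + 24
Sum: 2n^3 - 38n + 24


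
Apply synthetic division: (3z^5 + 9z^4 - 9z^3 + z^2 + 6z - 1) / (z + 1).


Synthetic division with c = -1. Coefficients: 3, 9, -9, 1, 6, -1
Bring down 3.
  3 * -1 = -3; -3 + 9 = 6
  6 * -1 = -6; -6 - 9 = -15
  -15 * -1 = 15; 15 + 1 = 16
  16 * -1 = -16; -16 + 6 = -10
  -10 * -1 = 10; 10 - 1 = 9
Quotient: 3z^4 + 6z^3 - 15z^2 + 16z - 10, Remainder: 9


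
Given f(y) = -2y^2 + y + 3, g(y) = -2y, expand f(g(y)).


Substitute g(y) into f:
f(g(y)) = -2*(-2y)^2 + 1*(-2y) + 3
(-2y)^2 = 4y^2
Expand and combine: -8y^2 - 2y + 3


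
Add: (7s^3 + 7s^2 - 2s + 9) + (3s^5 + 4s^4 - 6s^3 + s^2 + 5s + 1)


Align terms by degree and add:
  7s^3 + 7s^2 - 2s + 9
+ 3s^5 + 4s^4 - 6s^3 + s^2 + 5s + 1
= 3s^5 + 4s^4 + s^3 + 8s^2 + 3s + 10


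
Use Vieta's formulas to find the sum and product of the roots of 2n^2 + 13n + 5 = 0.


For an^2+bn+c=0: sum = -b/a, product = c/a.
a=2, b=13, c=5
Sum = -(13)/2 = -13/2
Product = (5)/2 = 5/2


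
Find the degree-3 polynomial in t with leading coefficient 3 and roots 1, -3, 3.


p(t) = 3(t - 1)(t + 3)(t - 3)
Expand: 3t^3 - 3t^2 - 27t + 27


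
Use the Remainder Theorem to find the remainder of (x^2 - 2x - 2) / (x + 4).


By the Remainder Theorem, the remainder equals p(-4):
  1*(-4)^2 = 16
  -2*(-4)^1 = 8
  constant: -2
Sum: 16 + 8 - 2 = 22


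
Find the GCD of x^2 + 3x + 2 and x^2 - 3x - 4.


Factor each:
  x^2 + 3x + 2 = (x + 1)(x + 2)
  x^2 - 3x - 4 = (x + 1)(x - 4)
Common monic factor: x + 1


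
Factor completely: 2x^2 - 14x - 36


Roots satisfy r1 + r2 = -b/a = 7 and r1*r2 = c/a = -18.
So r1 = 9, r2 = -2.
2x^2 - 14x - 36 = 2(x - r1)(x - r2) = 2(x - 9)(x + 2)


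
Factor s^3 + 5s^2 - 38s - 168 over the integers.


Try integer roots (divisors of -168). s=6: p(6)=0.
Divide out (s - 6): quotient is s^2 + 11s + 28.
Factor the quadratic: (s + 4)(s + 7)
Result: (s - 6)(s + 4)(s + 7)


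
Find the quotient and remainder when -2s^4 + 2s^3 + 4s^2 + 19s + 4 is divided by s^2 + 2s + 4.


(-2s^4 + 2s^3 + 4s^2 + 19s + 4) / (s^2 + 2s + 4)
Step 1: -2s^2 * (s^2 + 2s + 4) = -2s^4 - 4s^3 - 8s^2; subtract.
Step 2: 6s * (s^2 + 2s + 4) = 6s^3 + 12s^2 + 24s; subtract.
Step 3: 0 * (s^2 + 2s + 4) = 0; subtract.
Quotient: -2s^2 + 6s, Remainder: -5s + 4


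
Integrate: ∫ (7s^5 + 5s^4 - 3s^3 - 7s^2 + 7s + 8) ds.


Reverse power rule on each term:
  ∫ 7s^5 ds = (7/6)s^6
  ∫ 5s^4 ds = s^5
  ∫ -3s^3 ds = -(3/4)s^4
  ∫ -7s^2 ds = -(7/3)s^3
  ∫ 7s ds = (7/2)s^2
  ∫ 8 ds = 8s
F(s) = (7/6)s^6 + s^5 - (3/4)s^4 - (7/3)s^3 + (7/2)s^2 + 8s + C


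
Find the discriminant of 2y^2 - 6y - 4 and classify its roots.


D = b^2 - 4ac = (-6)^2 - 4(2)(-4) = 36 + 32 = 68
Since D > 0: two distinct irrational roots


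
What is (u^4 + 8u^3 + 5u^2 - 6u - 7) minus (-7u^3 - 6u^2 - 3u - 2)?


Distribute the minus sign:
  (u^4 + 8u^3 + 5u^2 - 6u - 7)
- (-7u^3 - 6u^2 - 3u - 2)
Negate second polynomial: 7u^3 + 6u^2 + 3u + 2
Add: u^4 + 15u^3 + 11u^2 - 3u - 5


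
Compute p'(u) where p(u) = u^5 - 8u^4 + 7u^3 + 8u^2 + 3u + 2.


Apply the power rule term by term:
  d/du(u^5) = 5u^4
  d/du(-8u^4) = -32u^3
  d/du(7u^3) = 21u^2
  d/du(8u^2) = 16u
  d/du(3u) = 3
  d/du(2) = 0
p'(u) = 5u^4 - 32u^3 + 21u^2 + 16u + 3


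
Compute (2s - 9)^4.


Expand (2s - 9)^4 by repeated multiplication:
  (2s - 9)^2 = 4s^2 - 36s + 81
  (2s - 9)^3 = 8s^3 - 108s^2 + 486s - 729
= 16s^4 - 288s^3 + 1944s^2 - 5832s + 6561


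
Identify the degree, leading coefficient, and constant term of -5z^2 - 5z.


Highest power of z is 2, with coefficient -5. Constant term is 0.
Degree = 2, leading coefficient = -5, constant term = 0


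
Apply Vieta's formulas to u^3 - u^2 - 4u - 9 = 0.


Monic cubic u^3+bu^2+cu+d=0: sum=-b, pairwise sum=c, product=-d.
b=-1, c=-4, d=-9
r1+r2+r3 = 1
r1r2+r1r3+r2r3 = -4
r1r2r3 = 9


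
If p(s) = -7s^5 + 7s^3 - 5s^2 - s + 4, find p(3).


Using direct substitution:
  -7 * (3)^5 = -1701
  0 * (3)^4 = 0
  7 * (3)^3 = 189
  -5 * (3)^2 = -45
  -1 * (3)^1 = -3
  constant: 4
Sum = -1701 + 0 + 189 - 45 - 3 + 4 = -1556


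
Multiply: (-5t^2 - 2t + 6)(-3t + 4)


Distribute each term of the first polynomial:
  (-5t^2)(-3t + 4) = 15t^3 - 20t^2
  (-2t)(-3t + 4) = 6t^2 - 8t
  (6)(-3t + 4) = -18t + 24
Sum: 15t^3 - 14t^2 - 26t + 24


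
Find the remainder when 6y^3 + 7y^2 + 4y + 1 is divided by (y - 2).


By the Remainder Theorem, the remainder equals p(2):
  6*(2)^3 = 48
  7*(2)^2 = 28
  4*(2)^1 = 8
  constant: 1
Sum: 48 + 28 + 8 + 1 = 85


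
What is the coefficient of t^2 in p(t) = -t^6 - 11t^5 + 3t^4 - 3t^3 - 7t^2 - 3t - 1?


Read off the coefficient of t^2: -7


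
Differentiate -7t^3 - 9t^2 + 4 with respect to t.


Apply the power rule term by term:
  d/dt(-7t^3) = -21t^2
  d/dt(-9t^2) = -18t
  d/dt(4) = 0
p'(t) = -21t^2 - 18t


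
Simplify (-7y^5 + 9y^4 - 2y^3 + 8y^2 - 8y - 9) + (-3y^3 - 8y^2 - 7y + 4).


Align terms by degree and add:
  -7y^5 + 9y^4 - 2y^3 + 8y^2 - 8y - 9
  -3y^3 - 8y^2 - 7y + 4
= -7y^5 + 9y^4 - 5y^3 - 15y - 5


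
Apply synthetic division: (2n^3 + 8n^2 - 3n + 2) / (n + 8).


Synthetic division with c = -8. Coefficients: 2, 8, -3, 2
Bring down 2.
  2 * -8 = -16; -16 + 8 = -8
  -8 * -8 = 64; 64 - 3 = 61
  61 * -8 = -488; -488 + 2 = -486
Quotient: 2n^2 - 8n + 61, Remainder: -486


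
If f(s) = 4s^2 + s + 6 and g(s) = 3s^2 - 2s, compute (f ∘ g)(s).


Substitute g(s) into f:
f(g(s)) = 4*(3s^2 - 2s)^2 + 1*(3s^2 - 2s) + 6
(3s^2 - 2s)^2 = 9s^4 - 12s^3 + 4s^2
Expand and combine: 36s^4 - 48s^3 + 19s^2 - 2s + 6


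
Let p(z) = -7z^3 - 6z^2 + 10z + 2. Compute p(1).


Using direct substitution:
  -7 * (1)^3 = -7
  -6 * (1)^2 = -6
  10 * (1)^1 = 10
  constant: 2
Sum = -7 - 6 + 10 + 2 = -1


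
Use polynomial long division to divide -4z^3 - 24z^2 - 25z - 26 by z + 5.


(-4z^3 - 24z^2 - 25z - 26) / (z + 5)
Step 1: -4z^2 * (z + 5) = -4z^3 - 20z^2; subtract.
Step 2: -4z * (z + 5) = -4z^2 - 20z; subtract.
Step 3: -5 * (z + 5) = -5z - 25; subtract.
Quotient: -4z^2 - 4z - 5, Remainder: -1


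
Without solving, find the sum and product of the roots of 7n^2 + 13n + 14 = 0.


For an^2+bn+c=0: sum = -b/a, product = c/a.
a=7, b=13, c=14
Sum = -(13)/7 = -13/7
Product = (14)/7 = 2


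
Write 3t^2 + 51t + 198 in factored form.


Roots satisfy r1 + r2 = -b/a = -17 and r1*r2 = c/a = 66.
So r1 = -11, r2 = -6.
3t^2 + 51t + 198 = 3(t - r1)(t - r2) = 3(t + 11)(t + 6)


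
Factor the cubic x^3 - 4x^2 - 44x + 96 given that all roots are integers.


Try integer roots (divisors of 96). x=-6: p(-6)=0.
Divide out (x + 6): quotient is x^2 - 10x + 16.
Factor the quadratic: (x - 8)(x - 2)
Result: (x + 6)(x - 8)(x - 2)


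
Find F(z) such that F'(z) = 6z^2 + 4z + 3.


Reverse power rule on each term:
  ∫ 6z^2 dz = 2z^3
  ∫ 4z dz = 2z^2
  ∫ 3 dz = 3z
F(z) = 2z^3 + 2z^2 + 3z + C


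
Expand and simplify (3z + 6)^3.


Expand (3z + 6)^3 by repeated multiplication:
  (3z + 6)^2 = 9z^2 + 36z + 36
= 27z^3 + 162z^2 + 324z + 216


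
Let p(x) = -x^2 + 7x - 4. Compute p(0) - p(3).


p(0) = -4
p(3) = 8
p(0) - p(3) = -4 - 8 = -12


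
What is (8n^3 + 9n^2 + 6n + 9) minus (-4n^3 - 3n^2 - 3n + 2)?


Distribute the minus sign:
  (8n^3 + 9n^2 + 6n + 9)
- (-4n^3 - 3n^2 - 3n + 2)
Negate second polynomial: 4n^3 + 3n^2 + 3n - 2
Add: 12n^3 + 12n^2 + 9n + 7


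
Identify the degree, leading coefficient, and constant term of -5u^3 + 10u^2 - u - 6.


Highest power of u is 3, with coefficient -5. Constant term is -6.
Degree = 3, leading coefficient = -5, constant term = -6


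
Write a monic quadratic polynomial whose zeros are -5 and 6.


p(x) = (x + 5)(x - 6)
Expand: x^2 - x - 30


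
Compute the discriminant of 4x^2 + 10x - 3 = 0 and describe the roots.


D = b^2 - 4ac = (10)^2 - 4(4)(-3) = 100 + 48 = 148
Since D > 0: two distinct irrational roots


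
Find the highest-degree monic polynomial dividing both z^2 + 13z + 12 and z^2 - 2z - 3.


Factor each:
  z^2 + 13z + 12 = (z + 1)(z + 12)
  z^2 - 2z - 3 = (z + 1)(z - 3)
Common monic factor: z + 1


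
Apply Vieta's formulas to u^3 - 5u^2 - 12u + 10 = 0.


Monic cubic u^3+bu^2+cu+d=0: sum=-b, pairwise sum=c, product=-d.
b=-5, c=-12, d=10
r1+r2+r3 = 5
r1r2+r1r3+r2r3 = -12
r1r2r3 = -10


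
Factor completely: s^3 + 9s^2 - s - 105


Try integer roots (divisors of -105). s=-5: p(-5)=0.
Divide out (s + 5): quotient is s^2 + 4s - 21.
Factor the quadratic: (s - 3)(s + 7)
Result: (s + 5)(s - 3)(s + 7)


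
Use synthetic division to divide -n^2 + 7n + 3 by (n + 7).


Synthetic division with c = -7. Coefficients: -1, 7, 3
Bring down -1.
  -1 * -7 = 7; 7 + 7 = 14
  14 * -7 = -98; -98 + 3 = -95
Quotient: -n + 14, Remainder: -95


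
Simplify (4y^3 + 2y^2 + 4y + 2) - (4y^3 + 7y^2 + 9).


Distribute the minus sign:
  (4y^3 + 2y^2 + 4y + 2)
- (4y^3 + 7y^2 + 9)
Negate second polynomial: -4y^3 - 7y^2 - 9
Add: -5y^2 + 4y - 7


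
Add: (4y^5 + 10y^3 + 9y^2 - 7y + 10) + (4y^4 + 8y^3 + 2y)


Align terms by degree and add:
  4y^5 + 10y^3 + 9y^2 - 7y + 10
+ 4y^4 + 8y^3 + 2y
= 4y^5 + 4y^4 + 18y^3 + 9y^2 - 5y + 10


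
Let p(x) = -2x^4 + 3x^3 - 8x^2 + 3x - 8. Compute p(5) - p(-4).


p(5) = -1068
p(-4) = -852
p(5) - p(-4) = -1068 + 852 = -216


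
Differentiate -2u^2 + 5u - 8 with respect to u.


Apply the power rule term by term:
  d/du(-2u^2) = -4u
  d/du(5u) = 5
  d/du(-8) = 0
p'(u) = -4u + 5


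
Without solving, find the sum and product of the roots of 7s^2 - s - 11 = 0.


For as^2+bs+c=0: sum = -b/a, product = c/a.
a=7, b=-1, c=-11
Sum = -(-1)/7 = 1/7
Product = (-11)/7 = -11/7


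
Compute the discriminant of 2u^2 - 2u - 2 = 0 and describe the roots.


D = b^2 - 4ac = (-2)^2 - 4(2)(-2) = 4 + 16 = 20
Since D > 0: two distinct irrational roots


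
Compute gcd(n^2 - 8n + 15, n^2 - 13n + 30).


Factor each:
  n^2 - 8n + 15 = (n - 3)(n - 5)
  n^2 - 13n + 30 = (n - 3)(n - 10)
Common monic factor: n - 3


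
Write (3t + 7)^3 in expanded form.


Expand (3t + 7)^3 by repeated multiplication:
  (3t + 7)^2 = 9t^2 + 42t + 49
= 27t^3 + 189t^2 + 441t + 343


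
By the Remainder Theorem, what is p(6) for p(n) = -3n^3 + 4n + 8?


By the Remainder Theorem, the remainder equals p(6):
  -3*(6)^3 = -648
  0*(6)^2 = 0
  4*(6)^1 = 24
  constant: 8
Sum: -648 + 0 + 24 + 8 = -616


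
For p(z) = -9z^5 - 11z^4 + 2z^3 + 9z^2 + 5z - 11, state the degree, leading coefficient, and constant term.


Highest power of z is 5, with coefficient -9. Constant term is -11.
Degree = 5, leading coefficient = -9, constant term = -11


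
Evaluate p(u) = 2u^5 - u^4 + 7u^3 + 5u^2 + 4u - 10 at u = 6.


Using direct substitution:
  2 * (6)^5 = 15552
  -1 * (6)^4 = -1296
  7 * (6)^3 = 1512
  5 * (6)^2 = 180
  4 * (6)^1 = 24
  constant: -10
Sum = 15552 - 1296 + 1512 + 180 + 24 - 10 = 15962


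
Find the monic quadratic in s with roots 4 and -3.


p(s) = (s - 4)(s + 3)
Expand: s^2 - s - 12


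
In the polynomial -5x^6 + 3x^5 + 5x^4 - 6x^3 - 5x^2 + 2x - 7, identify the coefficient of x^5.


Read off the coefficient of x^5: 3


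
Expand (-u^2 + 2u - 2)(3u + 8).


Distribute each term of the first polynomial:
  (-u^2)(3u + 8) = -3u^3 - 8u^2
  (2u)(3u + 8) = 6u^2 + 16u
  (-2)(3u + 8) = -6u - 16
Sum: -3u^3 - 2u^2 + 10u - 16


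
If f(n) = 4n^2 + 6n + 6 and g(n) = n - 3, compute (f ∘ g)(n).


Substitute g(n) into f:
f(g(n)) = 4*(n - 3)^2 + 6*(n - 3) + 6
(n - 3)^2 = n^2 - 6n + 9
Expand and combine: 4n^2 - 18n + 24


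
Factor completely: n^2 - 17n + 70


Roots satisfy r1 + r2 = -b/a = 17 and r1*r2 = c/a = 70.
So r1 = 10, r2 = 7.
n^2 - 17n + 70 = (n - r1)(n - r2) = (n - 10)(n - 7)


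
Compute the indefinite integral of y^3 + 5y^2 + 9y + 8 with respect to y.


Reverse power rule on each term:
  ∫ y^3 dy = (1/4)y^4
  ∫ 5y^2 dy = (5/3)y^3
  ∫ 9y dy = (9/2)y^2
  ∫ 8 dy = 8y
F(y) = (1/4)y^4 + (5/3)y^3 + (9/2)y^2 + 8y + C


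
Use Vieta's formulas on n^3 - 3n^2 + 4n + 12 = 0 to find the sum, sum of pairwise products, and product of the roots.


Monic cubic n^3+bn^2+cn+d=0: sum=-b, pairwise sum=c, product=-d.
b=-3, c=4, d=12
r1+r2+r3 = 3
r1r2+r1r3+r2r3 = 4
r1r2r3 = -12


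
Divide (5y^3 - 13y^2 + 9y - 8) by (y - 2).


(5y^3 - 13y^2 + 9y - 8) / (y - 2)
Step 1: 5y^2 * (y - 2) = 5y^3 - 10y^2; subtract.
Step 2: -3y * (y - 2) = -3y^2 + 6y; subtract.
Step 3: 3 * (y - 2) = 3y - 6; subtract.
Quotient: 5y^2 - 3y + 3, Remainder: -2


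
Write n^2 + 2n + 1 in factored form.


Roots satisfy r1 + r2 = -b/a = -2 and r1*r2 = c/a = 1.
So r1 = -1, r2 = -1.
n^2 + 2n + 1 = (n - r1)(n - r2) = (n + 1)(n + 1)


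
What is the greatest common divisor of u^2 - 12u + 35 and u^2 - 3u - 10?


Factor each:
  u^2 - 12u + 35 = (u - 5)(u - 7)
  u^2 - 3u - 10 = (u - 5)(u + 2)
Common monic factor: u - 5


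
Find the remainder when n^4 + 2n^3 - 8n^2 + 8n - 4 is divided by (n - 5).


By the Remainder Theorem, the remainder equals p(5):
  1*(5)^4 = 625
  2*(5)^3 = 250
  -8*(5)^2 = -200
  8*(5)^1 = 40
  constant: -4
Sum: 625 + 250 - 200 + 40 - 4 = 711


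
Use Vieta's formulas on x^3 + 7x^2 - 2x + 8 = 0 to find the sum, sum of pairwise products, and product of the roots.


Monic cubic x^3+bx^2+cx+d=0: sum=-b, pairwise sum=c, product=-d.
b=7, c=-2, d=8
r1+r2+r3 = -7
r1r2+r1r3+r2r3 = -2
r1r2r3 = -8


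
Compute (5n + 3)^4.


Expand (5n + 3)^4 by repeated multiplication:
  (5n + 3)^2 = 25n^2 + 30n + 9
  (5n + 3)^3 = 125n^3 + 225n^2 + 135n + 27
= 625n^4 + 1500n^3 + 1350n^2 + 540n + 81


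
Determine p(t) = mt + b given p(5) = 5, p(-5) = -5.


p(t) = mt + b. Using p(5)=5, p(-5)=-5:
m = (5 + 5)/(5 + 5) = 10/10 = 1
b = 5 - m*(5) = 5 - 5 = 0
p(t) = t


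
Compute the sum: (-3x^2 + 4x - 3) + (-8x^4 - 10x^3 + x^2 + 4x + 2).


Align terms by degree and add:
  -3x^2 + 4x - 3
  -8x^4 - 10x^3 + x^2 + 4x + 2
= -8x^4 - 10x^3 - 2x^2 + 8x - 1


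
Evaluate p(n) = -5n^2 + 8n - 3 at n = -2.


Using direct substitution:
  -5 * (-2)^2 = -20
  8 * (-2)^1 = -16
  constant: -3
Sum = -20 - 16 - 3 = -39


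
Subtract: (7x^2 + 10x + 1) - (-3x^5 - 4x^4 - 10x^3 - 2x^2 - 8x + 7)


Distribute the minus sign:
  (7x^2 + 10x + 1)
- (-3x^5 - 4x^4 - 10x^3 - 2x^2 - 8x + 7)
Negate second polynomial: 3x^5 + 4x^4 + 10x^3 + 2x^2 + 8x - 7
Add: 3x^5 + 4x^4 + 10x^3 + 9x^2 + 18x - 6


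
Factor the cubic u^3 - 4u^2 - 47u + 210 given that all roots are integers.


Try integer roots (divisors of 210). u=-7: p(-7)=0.
Divide out (u + 7): quotient is u^2 - 11u + 30.
Factor the quadratic: (u - 6)(u - 5)
Result: (u + 7)(u - 6)(u - 5)


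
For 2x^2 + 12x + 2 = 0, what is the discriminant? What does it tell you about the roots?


D = b^2 - 4ac = (12)^2 - 4(2)(2) = 144 - 16 = 128
Since D > 0: two distinct irrational roots


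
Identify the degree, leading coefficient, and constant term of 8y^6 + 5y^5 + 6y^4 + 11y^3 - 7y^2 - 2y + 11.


Highest power of y is 6, with coefficient 8. Constant term is 11.
Degree = 6, leading coefficient = 8, constant term = 11


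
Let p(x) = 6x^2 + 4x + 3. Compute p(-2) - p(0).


p(-2) = 19
p(0) = 3
p(-2) - p(0) = 19 - 3 = 16


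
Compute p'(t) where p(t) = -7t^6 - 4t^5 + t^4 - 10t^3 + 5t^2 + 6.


Apply the power rule term by term:
  d/dt(-7t^6) = -42t^5
  d/dt(-4t^5) = -20t^4
  d/dt(t^4) = 4t^3
  d/dt(-10t^3) = -30t^2
  d/dt(5t^2) = 10t
  d/dt(6) = 0
p'(t) = -42t^5 - 20t^4 + 4t^3 - 30t^2 + 10t


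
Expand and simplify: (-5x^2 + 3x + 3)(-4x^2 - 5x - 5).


Distribute each term of the first polynomial:
  (-5x^2)(-4x^2 - 5x - 5) = 20x^4 + 25x^3 + 25x^2
  (3x)(-4x^2 - 5x - 5) = -12x^3 - 15x^2 - 15x
  (3)(-4x^2 - 5x - 5) = -12x^2 - 15x - 15
Sum: 20x^4 + 13x^3 - 2x^2 - 30x - 15


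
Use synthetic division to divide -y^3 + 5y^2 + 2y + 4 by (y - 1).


Synthetic division with c = 1. Coefficients: -1, 5, 2, 4
Bring down -1.
  -1 * 1 = -1; -1 + 5 = 4
  4 * 1 = 4; 4 + 2 = 6
  6 * 1 = 6; 6 + 4 = 10
Quotient: -y^2 + 4y + 6, Remainder: 10


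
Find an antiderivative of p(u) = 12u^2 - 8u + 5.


Reverse power rule on each term:
  ∫ 12u^2 du = 4u^3
  ∫ -8u du = -4u^2
  ∫ 5 du = 5u
F(u) = 4u^3 - 4u^2 + 5u + C


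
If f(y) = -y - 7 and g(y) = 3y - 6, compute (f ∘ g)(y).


Substitute g(y) into f:
f(g(y)) = -1*(3y - 6) + (-7)
Expand and combine: -3y - 1


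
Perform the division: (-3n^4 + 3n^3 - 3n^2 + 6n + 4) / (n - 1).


(-3n^4 + 3n^3 - 3n^2 + 6n + 4) / (n - 1)
Step 1: -3n^3 * (n - 1) = -3n^4 + 3n^3; subtract.
Step 2: 0 * (n - 1) = 0; subtract.
Step 3: -3n * (n - 1) = -3n^2 + 3n; subtract.
Step 4: 3 * (n - 1) = 3n - 3; subtract.
Quotient: -3n^3 - 3n + 3, Remainder: 7


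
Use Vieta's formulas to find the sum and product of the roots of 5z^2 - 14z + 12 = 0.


For az^2+bz+c=0: sum = -b/a, product = c/a.
a=5, b=-14, c=12
Sum = -(-14)/5 = 14/5
Product = (12)/5 = 12/5


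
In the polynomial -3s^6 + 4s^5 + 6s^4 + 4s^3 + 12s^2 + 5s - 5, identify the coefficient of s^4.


Read off the coefficient of s^4: 6


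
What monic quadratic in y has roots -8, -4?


p(y) = (y + 8)(y + 4)
Expand: y^2 + 12y + 32


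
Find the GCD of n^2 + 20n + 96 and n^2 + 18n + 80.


Factor each:
  n^2 + 20n + 96 = (n + 8)(n + 12)
  n^2 + 18n + 80 = (n + 8)(n + 10)
Common monic factor: n + 8


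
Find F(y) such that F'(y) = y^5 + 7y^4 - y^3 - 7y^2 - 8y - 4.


Reverse power rule on each term:
  ∫ y^5 dy = (1/6)y^6
  ∫ 7y^4 dy = (7/5)y^5
  ∫ -y^3 dy = -(1/4)y^4
  ∫ -7y^2 dy = -(7/3)y^3
  ∫ -8y dy = -4y^2
  ∫ -4 dy = -4y
F(y) = (1/6)y^6 + (7/5)y^5 - (1/4)y^4 - (7/3)y^3 - 4y^2 - 4y + C


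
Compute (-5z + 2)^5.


Expand (-5z + 2)^5 by repeated multiplication:
  (-5z + 2)^2 = 25z^2 - 20z + 4
  (-5z + 2)^3 = -125z^3 + 150z^2 - 60z + 8
  (-5z + 2)^4 = 625z^4 - 1000z^3 + 600z^2 - 160z + 16
= -3125z^5 + 6250z^4 - 5000z^3 + 2000z^2 - 400z + 32


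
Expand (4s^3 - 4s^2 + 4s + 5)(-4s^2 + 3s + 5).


Distribute each term of the first polynomial:
  (4s^3)(-4s^2 + 3s + 5) = -16s^5 + 12s^4 + 20s^3
  (-4s^2)(-4s^2 + 3s + 5) = 16s^4 - 12s^3 - 20s^2
  (4s)(-4s^2 + 3s + 5) = -16s^3 + 12s^2 + 20s
  (5)(-4s^2 + 3s + 5) = -20s^2 + 15s + 25
Sum: -16s^5 + 28s^4 - 8s^3 - 28s^2 + 35s + 25


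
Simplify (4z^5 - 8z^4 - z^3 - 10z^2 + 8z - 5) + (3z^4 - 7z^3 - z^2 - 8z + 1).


Align terms by degree and add:
  4z^5 - 8z^4 - z^3 - 10z^2 + 8z - 5
+ 3z^4 - 7z^3 - z^2 - 8z + 1
= 4z^5 - 5z^4 - 8z^3 - 11z^2 - 4


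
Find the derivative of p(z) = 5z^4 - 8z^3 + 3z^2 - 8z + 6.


Apply the power rule term by term:
  d/dz(5z^4) = 20z^3
  d/dz(-8z^3) = -24z^2
  d/dz(3z^2) = 6z
  d/dz(-8z) = -8
  d/dz(6) = 0
p'(z) = 20z^3 - 24z^2 + 6z - 8


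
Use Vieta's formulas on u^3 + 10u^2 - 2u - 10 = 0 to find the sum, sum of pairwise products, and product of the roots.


Monic cubic u^3+bu^2+cu+d=0: sum=-b, pairwise sum=c, product=-d.
b=10, c=-2, d=-10
r1+r2+r3 = -10
r1r2+r1r3+r2r3 = -2
r1r2r3 = 10


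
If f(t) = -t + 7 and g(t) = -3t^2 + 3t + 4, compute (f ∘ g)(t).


Substitute g(t) into f:
f(g(t)) = -1*(-3t^2 + 3t + 4) + 7
Expand and combine: 3t^2 - 3t + 3


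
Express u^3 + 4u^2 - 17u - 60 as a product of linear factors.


Try integer roots (divisors of -60). u=-3: p(-3)=0.
Divide out (u + 3): quotient is u^2 + u - 20.
Factor the quadratic: (u - 4)(u + 5)
Result: (u + 3)(u - 4)(u + 5)


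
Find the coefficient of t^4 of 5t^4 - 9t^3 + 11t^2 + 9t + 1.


Read off the coefficient of t^4: 5


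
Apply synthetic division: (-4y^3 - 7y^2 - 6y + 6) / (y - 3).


Synthetic division with c = 3. Coefficients: -4, -7, -6, 6
Bring down -4.
  -4 * 3 = -12; -12 - 7 = -19
  -19 * 3 = -57; -57 - 6 = -63
  -63 * 3 = -189; -189 + 6 = -183
Quotient: -4y^2 - 19y - 63, Remainder: -183


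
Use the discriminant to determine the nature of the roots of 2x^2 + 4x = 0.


D = b^2 - 4ac = (4)^2 - 4(2)(0) = 16 = 16
Since D > 0: two distinct rational roots


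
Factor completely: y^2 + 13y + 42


Roots satisfy r1 + r2 = -b/a = -13 and r1*r2 = c/a = 42.
So r1 = -6, r2 = -7.
y^2 + 13y + 42 = (y - r1)(y - r2) = (y + 6)(y + 7)


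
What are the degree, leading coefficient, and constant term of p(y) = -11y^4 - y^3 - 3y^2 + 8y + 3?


Highest power of y is 4, with coefficient -11. Constant term is 3.
Degree = 4, leading coefficient = -11, constant term = 3


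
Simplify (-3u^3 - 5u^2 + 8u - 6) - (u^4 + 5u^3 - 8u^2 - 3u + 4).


Distribute the minus sign:
  (-3u^3 - 5u^2 + 8u - 6)
- (u^4 + 5u^3 - 8u^2 - 3u + 4)
Negate second polynomial: -u^4 - 5u^3 + 8u^2 + 3u - 4
Add: -u^4 - 8u^3 + 3u^2 + 11u - 10


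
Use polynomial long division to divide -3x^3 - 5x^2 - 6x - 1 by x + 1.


(-3x^3 - 5x^2 - 6x - 1) / (x + 1)
Step 1: -3x^2 * (x + 1) = -3x^3 - 3x^2; subtract.
Step 2: -2x * (x + 1) = -2x^2 - 2x; subtract.
Step 3: -4 * (x + 1) = -4x - 4; subtract.
Quotient: -3x^2 - 2x - 4, Remainder: 3


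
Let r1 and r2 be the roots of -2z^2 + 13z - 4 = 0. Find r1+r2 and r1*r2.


For az^2+bz+c=0: sum = -b/a, product = c/a.
a=-2, b=13, c=-4
Sum = -(13)/-2 = 13/2
Product = (-4)/-2 = 2


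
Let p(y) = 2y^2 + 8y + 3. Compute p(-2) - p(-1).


p(-2) = -5
p(-1) = -3
p(-2) - p(-1) = -5 + 3 = -2


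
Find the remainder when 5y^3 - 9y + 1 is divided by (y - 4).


By the Remainder Theorem, the remainder equals p(4):
  5*(4)^3 = 320
  0*(4)^2 = 0
  -9*(4)^1 = -36
  constant: 1
Sum: 320 + 0 - 36 + 1 = 285


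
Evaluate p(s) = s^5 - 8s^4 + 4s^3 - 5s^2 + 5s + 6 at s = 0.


Using direct substitution:
  1 * (0)^5 = 0
  -8 * (0)^4 = 0
  4 * (0)^3 = 0
  -5 * (0)^2 = 0
  5 * (0)^1 = 0
  constant: 6
Sum = 0 + 0 + 0 + 0 + 0 + 6 = 6


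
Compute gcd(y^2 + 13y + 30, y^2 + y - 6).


Factor each:
  y^2 + 13y + 30 = (y + 3)(y + 10)
  y^2 + y - 6 = (y + 3)(y - 2)
Common monic factor: y + 3


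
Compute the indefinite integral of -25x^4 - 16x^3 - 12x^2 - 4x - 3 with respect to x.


Reverse power rule on each term:
  ∫ -25x^4 dx = -5x^5
  ∫ -16x^3 dx = -4x^4
  ∫ -12x^2 dx = -4x^3
  ∫ -4x dx = -2x^2
  ∫ -3 dx = -3x
F(x) = -5x^5 - 4x^4 - 4x^3 - 2x^2 - 3x + C


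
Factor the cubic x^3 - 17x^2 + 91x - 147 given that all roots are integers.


Try integer roots (divisors of -147). x=7: p(7)=0.
Divide out (x - 7): quotient is x^2 - 10x + 21.
Factor the quadratic: (x - 3)(x - 7)
Result: (x - 7)(x - 3)(x - 7)


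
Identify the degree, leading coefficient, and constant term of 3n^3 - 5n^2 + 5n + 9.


Highest power of n is 3, with coefficient 3. Constant term is 9.
Degree = 3, leading coefficient = 3, constant term = 9


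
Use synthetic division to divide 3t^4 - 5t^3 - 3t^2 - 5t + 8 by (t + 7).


Synthetic division with c = -7. Coefficients: 3, -5, -3, -5, 8
Bring down 3.
  3 * -7 = -21; -21 - 5 = -26
  -26 * -7 = 182; 182 - 3 = 179
  179 * -7 = -1253; -1253 - 5 = -1258
  -1258 * -7 = 8806; 8806 + 8 = 8814
Quotient: 3t^3 - 26t^2 + 179t - 1258, Remainder: 8814


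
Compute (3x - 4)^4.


Expand (3x - 4)^4 by repeated multiplication:
  (3x - 4)^2 = 9x^2 - 24x + 16
  (3x - 4)^3 = 27x^3 - 108x^2 + 144x - 64
= 81x^4 - 432x^3 + 864x^2 - 768x + 256


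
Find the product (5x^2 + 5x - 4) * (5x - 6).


Distribute each term of the first polynomial:
  (5x^2)(5x - 6) = 25x^3 - 30x^2
  (5x)(5x - 6) = 25x^2 - 30x
  (-4)(5x - 6) = -20x + 24
Sum: 25x^3 - 5x^2 - 50x + 24


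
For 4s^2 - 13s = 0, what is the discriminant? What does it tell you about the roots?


D = b^2 - 4ac = (-13)^2 - 4(4)(0) = 169 = 169
Since D > 0: two distinct rational roots


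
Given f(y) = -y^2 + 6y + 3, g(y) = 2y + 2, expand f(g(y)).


Substitute g(y) into f:
f(g(y)) = -1*(2y + 2)^2 + 6*(2y + 2) + 3
(2y + 2)^2 = 4y^2 + 8y + 4
Expand and combine: -4y^2 + 4y + 11


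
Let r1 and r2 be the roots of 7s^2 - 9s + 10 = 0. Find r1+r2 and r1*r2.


For as^2+bs+c=0: sum = -b/a, product = c/a.
a=7, b=-9, c=10
Sum = -(-9)/7 = 9/7
Product = (10)/7 = 10/7


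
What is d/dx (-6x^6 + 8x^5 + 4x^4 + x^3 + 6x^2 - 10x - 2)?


Apply the power rule term by term:
  d/dx(-6x^6) = -36x^5
  d/dx(8x^5) = 40x^4
  d/dx(4x^4) = 16x^3
  d/dx(x^3) = 3x^2
  d/dx(6x^2) = 12x
  d/dx(-10x) = -10
  d/dx(-2) = 0
p'(x) = -36x^5 + 40x^4 + 16x^3 + 3x^2 + 12x - 10


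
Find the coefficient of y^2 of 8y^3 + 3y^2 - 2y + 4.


Read off the coefficient of y^2: 3


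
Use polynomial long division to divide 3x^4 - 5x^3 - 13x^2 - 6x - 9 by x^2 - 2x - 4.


(3x^4 - 5x^3 - 13x^2 - 6x - 9) / (x^2 - 2x - 4)
Step 1: 3x^2 * (x^2 - 2x - 4) = 3x^4 - 6x^3 - 12x^2; subtract.
Step 2: x * (x^2 - 2x - 4) = x^3 - 2x^2 - 4x; subtract.
Step 3: 1 * (x^2 - 2x - 4) = x^2 - 2x - 4; subtract.
Quotient: 3x^2 + x + 1, Remainder: -5


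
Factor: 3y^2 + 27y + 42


Roots satisfy r1 + r2 = -b/a = -9 and r1*r2 = c/a = 14.
So r1 = -2, r2 = -7.
3y^2 + 27y + 42 = 3(y - r1)(y - r2) = 3(y + 2)(y + 7)


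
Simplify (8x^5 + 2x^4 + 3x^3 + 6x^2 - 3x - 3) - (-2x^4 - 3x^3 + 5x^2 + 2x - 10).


Distribute the minus sign:
  (8x^5 + 2x^4 + 3x^3 + 6x^2 - 3x - 3)
- (-2x^4 - 3x^3 + 5x^2 + 2x - 10)
Negate second polynomial: 2x^4 + 3x^3 - 5x^2 - 2x + 10
Add: 8x^5 + 4x^4 + 6x^3 + x^2 - 5x + 7


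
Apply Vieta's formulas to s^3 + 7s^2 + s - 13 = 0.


Monic cubic s^3+bs^2+cs+d=0: sum=-b, pairwise sum=c, product=-d.
b=7, c=1, d=-13
r1+r2+r3 = -7
r1r2+r1r3+r2r3 = 1
r1r2r3 = 13


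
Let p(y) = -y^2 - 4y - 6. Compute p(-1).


Using direct substitution:
  -1 * (-1)^2 = -1
  -4 * (-1)^1 = 4
  constant: -6
Sum = -1 + 4 - 6 = -3


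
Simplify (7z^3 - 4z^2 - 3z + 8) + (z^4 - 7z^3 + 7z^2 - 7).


Align terms by degree and add:
  7z^3 - 4z^2 - 3z + 8
+ z^4 - 7z^3 + 7z^2 - 7
= z^4 + 3z^2 - 3z + 1


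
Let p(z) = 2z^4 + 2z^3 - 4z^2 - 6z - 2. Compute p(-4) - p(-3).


p(-4) = 342
p(-3) = 88
p(-4) - p(-3) = 342 - 88 = 254


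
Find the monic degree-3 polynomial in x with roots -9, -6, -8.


p(x) = (x + 9)(x + 6)(x + 8)
Expand: x^3 + 23x^2 + 174x + 432


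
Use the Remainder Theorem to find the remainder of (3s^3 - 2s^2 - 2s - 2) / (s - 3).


By the Remainder Theorem, the remainder equals p(3):
  3*(3)^3 = 81
  -2*(3)^2 = -18
  -2*(3)^1 = -6
  constant: -2
Sum: 81 - 18 - 6 - 2 = 55
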